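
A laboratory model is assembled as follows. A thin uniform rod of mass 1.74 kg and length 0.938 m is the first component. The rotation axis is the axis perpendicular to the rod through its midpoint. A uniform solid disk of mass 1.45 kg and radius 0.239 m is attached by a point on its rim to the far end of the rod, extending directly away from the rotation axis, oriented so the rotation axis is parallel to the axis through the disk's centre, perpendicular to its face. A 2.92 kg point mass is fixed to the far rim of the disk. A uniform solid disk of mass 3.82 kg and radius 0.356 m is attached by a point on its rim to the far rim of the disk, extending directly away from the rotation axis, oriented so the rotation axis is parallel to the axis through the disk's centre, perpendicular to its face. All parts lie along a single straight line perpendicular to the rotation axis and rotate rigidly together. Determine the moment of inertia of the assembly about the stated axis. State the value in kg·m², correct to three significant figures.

10.2

Thin rod: I_cm = (1/12)ML² = (1/12)(1.74)(0.938)² = 0.12758 kg·m²; axis through the centre, so I = 0.12758 kg·m².
Solid disk: I_cm = (1/2)MR² = (1/2)(1.45)(0.239)² = 0.041413 kg·m²; centre at d = 0.469 + 0.239 = 0.708 m, so the parallel axis theorem gives I = 0.041413 + (1.45)(0.708)² = 0.76825 kg·m².
Point mass: I_cm = 0; centre at d = 0.469 + 0.239 + 0.239 = 0.947 m, so the parallel axis theorem gives I = 0 + (2.92)(0.947)² = 2.6187 kg·m².
Solid disk: I_cm = (1/2)MR² = (1/2)(3.82)(0.356)² = 0.24207 kg·m²; centre at d = 0.469 + 0.239 + 0.239 + 0.356 = 1.303 m, so the parallel axis theorem gives I = 0.24207 + (3.82)(1.303)² = 6.7277 kg·m².
Total I = 0.12758 + 0.76825 + 2.6187 + 6.7277 = 10.242 kg·m².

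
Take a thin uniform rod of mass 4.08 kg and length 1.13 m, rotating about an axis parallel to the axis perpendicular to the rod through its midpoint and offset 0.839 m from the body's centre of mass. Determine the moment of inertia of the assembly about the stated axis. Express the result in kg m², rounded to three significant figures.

I_cm = (1/12)ML² = (1/12)(4.08)(1.13)² = 0.43415 kg m²; centre at d = 0.839 m, so the parallel axis theorem gives I = 0.43415 + (4.08)(0.839)² = 3.3061 kg m².

3.31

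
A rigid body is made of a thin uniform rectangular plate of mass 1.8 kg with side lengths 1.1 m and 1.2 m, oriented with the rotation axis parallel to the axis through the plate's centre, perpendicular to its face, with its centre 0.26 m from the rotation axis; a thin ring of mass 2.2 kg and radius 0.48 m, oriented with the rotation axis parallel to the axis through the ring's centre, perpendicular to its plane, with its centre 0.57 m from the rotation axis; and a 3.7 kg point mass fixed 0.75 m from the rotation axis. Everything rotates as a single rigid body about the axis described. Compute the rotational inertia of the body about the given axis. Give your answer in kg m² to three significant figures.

3.82

Rectangular plate: I_cm = (1/12)M(a²+b²) = (1/12)(1.8)[(1.1)² + (1.2)²] = 0.3975 kg m²; centre at d = 0.26 m, so the parallel axis theorem gives I = 0.3975 + (1.8)(0.26)² = 0.51918 kg m².
Thin ring: I_cm = MR² = (2.2)(0.48)² = 0.50688 kg m²; centre at d = 0.57 m, so the parallel axis theorem gives I = 0.50688 + (2.2)(0.57)² = 1.2217 kg m².
Point mass: I_cm = 0; centre at d = 0.75 m, so the parallel axis theorem gives I = 0 + (3.7)(0.75)² = 2.0813 kg m².
Total I = 0.51918 + 1.2217 + 2.0813 = 3.8221 kg m².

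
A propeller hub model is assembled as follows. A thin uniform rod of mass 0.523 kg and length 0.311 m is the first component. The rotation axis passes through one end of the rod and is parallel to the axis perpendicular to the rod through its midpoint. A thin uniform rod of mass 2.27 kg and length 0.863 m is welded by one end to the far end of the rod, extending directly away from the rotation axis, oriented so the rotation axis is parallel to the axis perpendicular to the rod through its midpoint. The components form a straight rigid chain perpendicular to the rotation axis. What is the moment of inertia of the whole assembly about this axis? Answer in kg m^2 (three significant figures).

Thin rod: I_cm = (1/12)ML² = (1/12)(0.523)(0.311)² = 0.0042154 kg m^2; centre at d = 0.1555 m, so the parallel axis theorem gives I = 0.0042154 + (0.523)(0.1555)² = 0.016862 kg m^2.
Thin rod: I_cm = (1/12)ML² = (1/12)(2.27)(0.863)² = 0.14089 kg m^2; centre at d = 0.1555 + 0.1555 + 0.4315 = 0.7425 m, so the parallel axis theorem gives I = 0.14089 + (2.27)(0.7425)² = 1.3924 kg m^2.
Total I = 0.016862 + 1.3924 = 1.4092 kg m^2.

1.41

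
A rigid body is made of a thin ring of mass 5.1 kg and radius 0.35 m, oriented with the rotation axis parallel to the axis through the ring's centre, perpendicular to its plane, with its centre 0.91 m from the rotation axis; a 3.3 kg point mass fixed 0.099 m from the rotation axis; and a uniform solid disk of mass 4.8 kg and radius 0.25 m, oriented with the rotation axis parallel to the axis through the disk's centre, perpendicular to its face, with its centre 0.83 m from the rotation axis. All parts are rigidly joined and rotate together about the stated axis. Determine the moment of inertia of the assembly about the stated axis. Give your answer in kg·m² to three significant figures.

Thin ring: I_cm = MR² = (5.1)(0.35)² = 0.62475 kg·m²; centre at d = 0.91 m, so the parallel axis theorem gives I = 0.62475 + (5.1)(0.91)² = 4.8481 kg·m².
Point mass: I_cm = 0; centre at d = 0.099 m, so the parallel axis theorem gives I = 0 + (3.3)(0.099)² = 0.032343 kg·m².
Solid disk: I_cm = (1/2)MR² = (1/2)(4.8)(0.25)² = 0.15 kg·m²; centre at d = 0.83 m, so the parallel axis theorem gives I = 0.15 + (4.8)(0.83)² = 3.4567 kg·m².
Total I = 4.8481 + 0.032343 + 3.4567 = 8.3371 kg·m².

8.34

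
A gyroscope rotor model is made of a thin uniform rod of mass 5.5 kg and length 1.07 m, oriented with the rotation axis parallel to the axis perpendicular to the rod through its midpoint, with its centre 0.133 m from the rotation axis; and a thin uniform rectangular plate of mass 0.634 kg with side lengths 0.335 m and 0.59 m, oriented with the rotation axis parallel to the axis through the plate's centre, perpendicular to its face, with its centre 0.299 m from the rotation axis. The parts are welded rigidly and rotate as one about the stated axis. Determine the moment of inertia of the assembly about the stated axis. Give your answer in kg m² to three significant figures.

Thin rod: I_cm = (1/12)ML² = (1/12)(5.5)(1.07)² = 0.52475 kg m²; centre at d = 0.133 m, so the parallel axis theorem gives I = 0.52475 + (5.5)(0.133)² = 0.62204 kg m².
Rectangular plate: I_cm = (1/12)M(a²+b²) = (1/12)(0.634)[(0.335)² + (0.59)²] = 0.024321 kg m²; centre at d = 0.299 m, so the parallel axis theorem gives I = 0.024321 + (0.634)(0.299)² = 0.081001 kg m².
Total I = 0.62204 + 0.081001 = 0.70304 kg m².

0.703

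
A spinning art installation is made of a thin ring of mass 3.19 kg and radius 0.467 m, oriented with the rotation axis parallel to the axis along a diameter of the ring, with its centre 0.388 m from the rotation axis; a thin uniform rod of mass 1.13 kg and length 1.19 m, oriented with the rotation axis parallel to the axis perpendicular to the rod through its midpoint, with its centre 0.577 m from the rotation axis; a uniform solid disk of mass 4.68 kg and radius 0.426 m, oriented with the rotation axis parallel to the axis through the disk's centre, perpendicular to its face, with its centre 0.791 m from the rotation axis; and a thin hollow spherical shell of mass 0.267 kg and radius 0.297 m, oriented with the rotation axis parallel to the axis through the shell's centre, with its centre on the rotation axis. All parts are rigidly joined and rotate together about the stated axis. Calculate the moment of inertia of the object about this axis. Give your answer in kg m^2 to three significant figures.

Thin ring: I_cm = (1/2)MR² = (1/2)(3.19)(0.467)² = 0.34785 kg m^2; centre at d = 0.388 m, so the parallel axis theorem gives I = 0.34785 + (3.19)(0.388)² = 0.82809 kg m^2.
Thin rod: I_cm = (1/12)ML² = (1/12)(1.13)(1.19)² = 0.13335 kg m^2; centre at d = 0.577 m, so the parallel axis theorem gives I = 0.13335 + (1.13)(0.577)² = 0.50956 kg m^2.
Solid disk: I_cm = (1/2)MR² = (1/2)(4.68)(0.426)² = 0.42465 kg m^2; centre at d = 0.791 m, so the parallel axis theorem gives I = 0.42465 + (4.68)(0.791)² = 3.3528 kg m^2.
Spherical shell: I_cm = (2/3)MR² = (2/3)(0.267)(0.297)² = 0.015701 kg m^2; axis through the centre, so I = 0.015701 kg m^2.
Total I = 0.82809 + 0.50956 + 3.3528 + 0.015701 = 4.7062 kg m^2.

4.71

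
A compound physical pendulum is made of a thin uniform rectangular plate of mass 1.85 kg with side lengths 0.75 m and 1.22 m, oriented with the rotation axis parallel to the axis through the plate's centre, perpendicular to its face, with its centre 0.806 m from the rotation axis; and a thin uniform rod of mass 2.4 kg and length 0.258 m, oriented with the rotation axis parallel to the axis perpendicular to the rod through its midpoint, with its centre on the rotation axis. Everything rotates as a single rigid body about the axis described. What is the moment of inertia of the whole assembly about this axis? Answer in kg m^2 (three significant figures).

1.53

Rectangular plate: I_cm = (1/12)M(a²+b²) = (1/12)(1.85)[(0.75)² + (1.22)²] = 0.31618 kg m^2; centre at d = 0.806 m, so I = I_cm + Md² gives I = 0.31618 + (1.85)(0.806)² = 1.518 kg m^2.
Thin rod: I_cm = (1/12)ML² = (1/12)(2.4)(0.258)² = 0.013313 kg m^2; axis through the centre, so I = 0.013313 kg m^2.
Total I = 1.518 + 0.013313 = 1.5313 kg m^2.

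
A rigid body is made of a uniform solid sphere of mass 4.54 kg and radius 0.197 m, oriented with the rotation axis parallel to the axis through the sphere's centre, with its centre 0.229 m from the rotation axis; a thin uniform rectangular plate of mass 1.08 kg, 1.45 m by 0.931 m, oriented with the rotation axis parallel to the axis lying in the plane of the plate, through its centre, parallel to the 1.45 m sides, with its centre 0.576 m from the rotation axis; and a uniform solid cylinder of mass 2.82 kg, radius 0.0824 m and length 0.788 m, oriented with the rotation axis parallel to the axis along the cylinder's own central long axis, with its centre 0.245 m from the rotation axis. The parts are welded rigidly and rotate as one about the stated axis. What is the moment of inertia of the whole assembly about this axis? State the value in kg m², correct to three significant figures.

Solid sphere: I_cm = (2/5)MR² = (2/5)(4.54)(0.197)² = 0.070477 kg m²; centre at d = 0.229 m, so the parallel axis theorem gives I = 0.070477 + (4.54)(0.229)² = 0.30856 kg m².
Rectangular plate: I_cm = (1/12)Mb² = (1/12)(1.08)(0.931)² = 0.078008 kg m²; centre at d = 0.576 m, so the parallel axis theorem gives I = 0.078008 + (1.08)(0.576)² = 0.43633 kg m².
Solid cylinder: I_cm = (1/2)MR² = (1/2)(2.82)(0.0824)² = 0.0095736 kg m²; centre at d = 0.245 m, so the parallel axis theorem gives I = 0.0095736 + (2.82)(0.245)² = 0.17884 kg m².
Total I = 0.30856 + 0.43633 + 0.17884 = 0.92373 kg m².

0.924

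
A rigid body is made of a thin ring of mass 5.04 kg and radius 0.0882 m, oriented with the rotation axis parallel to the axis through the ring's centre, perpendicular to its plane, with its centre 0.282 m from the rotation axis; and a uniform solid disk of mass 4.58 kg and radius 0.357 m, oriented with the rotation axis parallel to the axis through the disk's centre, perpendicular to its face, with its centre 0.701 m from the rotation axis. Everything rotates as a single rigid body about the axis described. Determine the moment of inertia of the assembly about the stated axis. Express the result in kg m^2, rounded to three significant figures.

2.98

Thin ring: I_cm = MR² = (5.04)(0.0882)² = 0.039207 kg m^2; centre at d = 0.282 m, so the parallel axis theorem gives I = 0.039207 + (5.04)(0.282)² = 0.44001 kg m^2.
Solid disk: I_cm = (1/2)MR² = (1/2)(4.58)(0.357)² = 0.29186 kg m^2; centre at d = 0.701 m, so the parallel axis theorem gives I = 0.29186 + (4.58)(0.701)² = 2.5425 kg m^2.
Total I = 0.44001 + 2.5425 = 2.9825 kg m^2.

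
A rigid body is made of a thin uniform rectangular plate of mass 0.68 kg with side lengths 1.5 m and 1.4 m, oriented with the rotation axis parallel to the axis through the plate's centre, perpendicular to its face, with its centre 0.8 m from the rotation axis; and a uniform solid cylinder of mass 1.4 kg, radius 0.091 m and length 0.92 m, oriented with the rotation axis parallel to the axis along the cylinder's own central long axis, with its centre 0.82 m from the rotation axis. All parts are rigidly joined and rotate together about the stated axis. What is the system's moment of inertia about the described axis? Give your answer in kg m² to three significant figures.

1.62

Rectangular plate: I_cm = (1/12)M(a²+b²) = (1/12)(0.68)[(1.5)² + (1.4)²] = 0.23857 kg m²; centre at d = 0.8 m, so the parallel axis theorem gives I = 0.23857 + (0.68)(0.8)² = 0.67377 kg m².
Solid cylinder: I_cm = (1/2)MR² = (1/2)(1.4)(0.091)² = 0.0057967 kg m²; centre at d = 0.82 m, so the parallel axis theorem gives I = 0.0057967 + (1.4)(0.82)² = 0.94716 kg m².
Total I = 0.67377 + 0.94716 = 1.6209 kg m².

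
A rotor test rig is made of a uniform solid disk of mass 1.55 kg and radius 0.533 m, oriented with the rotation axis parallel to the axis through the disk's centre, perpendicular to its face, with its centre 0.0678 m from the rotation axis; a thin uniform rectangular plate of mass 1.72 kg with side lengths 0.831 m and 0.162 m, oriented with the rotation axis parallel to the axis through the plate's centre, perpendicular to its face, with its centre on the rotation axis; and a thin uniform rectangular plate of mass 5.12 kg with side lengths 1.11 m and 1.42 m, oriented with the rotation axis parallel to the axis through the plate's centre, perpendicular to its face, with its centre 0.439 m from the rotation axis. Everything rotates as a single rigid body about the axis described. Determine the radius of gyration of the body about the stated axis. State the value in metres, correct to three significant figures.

0.568

Solid disk: I_cm = (1/2)MR² = (1/2)(1.55)(0.533)² = 0.22017 kg m^2; centre at d = 0.0678 m, so I = I_cm + Md² gives I = 0.22017 + (1.55)(0.0678)² = 0.22729 kg m^2.
Rectangular plate: I_cm = (1/12)M(a²+b²) = (1/12)(1.72)[(0.831)² + (0.162)²] = 0.10274 kg m^2; axis through the centre, so I = 0.10274 kg m^2.
Rectangular plate: I_cm = (1/12)M(a²+b²) = (1/12)(5.12)[(1.11)² + (1.42)²] = 1.386 kg m^2; centre at d = 0.439 m, so I = I_cm + Md² gives I = 1.386 + (5.12)(0.439)² = 2.3728 kg m^2.
Total I = 2.7028 kg m^2; total mass M = 8.39 kg.
k = √(I/M) = √(2.7028/8.39) = 0.56758 m.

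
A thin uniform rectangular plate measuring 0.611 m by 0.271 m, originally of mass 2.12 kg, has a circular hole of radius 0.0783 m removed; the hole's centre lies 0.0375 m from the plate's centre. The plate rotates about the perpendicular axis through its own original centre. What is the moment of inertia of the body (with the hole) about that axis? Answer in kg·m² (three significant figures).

Unpierced body about its centre: I₀ = (1/12)M(a²+b²) = (1/12)(2.12)[(0.611)² + (0.271)²] = 0.078928 kg·m².
The removed disk has mass m = M·πr²/(ab) = (2.12)·π(0.0783)²/(0.611·0.271) = 0.2466 kg (same uniform areal density).
Its moment of inertia about the rotation axis (parallel-axis theorem): I_hole = (1/2)mr² + md² = (1/2)(0.2466)(0.0783)² + (0.2466)(0.0375)² = 0.0011027 kg·m².
Treating the hole as negative mass, I = I₀ − I_hole = 0.078928 − 0.0011027 = 0.077825 kg·m².

0.0778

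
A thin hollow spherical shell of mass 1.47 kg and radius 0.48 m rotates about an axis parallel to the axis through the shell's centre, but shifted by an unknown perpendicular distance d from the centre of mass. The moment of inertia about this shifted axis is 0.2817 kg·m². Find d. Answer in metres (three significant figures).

About the centre-of-mass axis, I_cm = (2/3)MR² = (2/3)(1.47)(0.48)² = 0.22579 kg·m².
Parallel axis theorem: I = I_cm + Md², so Md² = 0.2817 − 0.22579 = 0.055908 kg·m².
d = √(0.055908 / 1.47) = 0.19502 m.

0.195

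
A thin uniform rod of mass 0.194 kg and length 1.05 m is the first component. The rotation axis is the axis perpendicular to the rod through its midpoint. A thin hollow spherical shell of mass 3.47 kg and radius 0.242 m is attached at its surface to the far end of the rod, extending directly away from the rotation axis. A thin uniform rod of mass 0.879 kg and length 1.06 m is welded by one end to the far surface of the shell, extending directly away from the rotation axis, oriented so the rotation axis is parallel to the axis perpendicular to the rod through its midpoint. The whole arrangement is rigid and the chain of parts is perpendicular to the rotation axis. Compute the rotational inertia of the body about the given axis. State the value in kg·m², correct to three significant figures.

4.36

Thin rod: I_cm = (1/12)ML² = (1/12)(0.194)(1.05)² = 0.017824 kg·m²; axis through the centre, so I = 0.017824 kg·m².
Spherical shell: I_cm = (2/3)MR² = (2/3)(3.47)(0.242)² = 0.13548 kg·m²; centre at d = 0.525 + 0.242 = 0.767 m, so the parallel axis theorem gives I = 0.13548 + (3.47)(0.767)² = 2.1768 kg·m².
Thin rod: I_cm = (1/12)ML² = (1/12)(0.879)(1.06)² = 0.082304 kg·m²; centre at d = 0.525 + 0.242 + 0.242 + 0.53 = 1.539 m, so the parallel axis theorem gives I = 0.082304 + (0.879)(1.539)² = 2.1642 kg·m².
Total I = 0.017824 + 2.1768 + 2.1642 = 4.3589 kg·m².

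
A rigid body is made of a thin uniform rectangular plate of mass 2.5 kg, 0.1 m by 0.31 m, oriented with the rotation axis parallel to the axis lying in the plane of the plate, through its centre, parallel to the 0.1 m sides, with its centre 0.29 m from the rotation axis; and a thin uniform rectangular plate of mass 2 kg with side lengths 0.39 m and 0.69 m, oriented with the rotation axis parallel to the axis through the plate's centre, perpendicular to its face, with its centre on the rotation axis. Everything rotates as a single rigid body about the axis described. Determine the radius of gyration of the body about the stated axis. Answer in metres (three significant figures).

Rectangular plate: I_cm = (1/12)Mb² = (1/12)(2.5)(0.31)² = 0.020021 kg m^2; centre at d = 0.29 m, so I = I_cm + Md² gives I = 0.020021 + (2.5)(0.29)² = 0.23027 kg m^2.
Rectangular plate: I_cm = (1/12)M(a²+b²) = (1/12)(2)[(0.39)² + (0.69)²] = 0.1047 kg m^2; axis through the centre, so I = 0.1047 kg m^2.
Total I = 0.33497 kg m^2; total mass M = 4.5 kg.
k = √(I/M) = √(0.33497/4.5) = 0.27283 m.

0.273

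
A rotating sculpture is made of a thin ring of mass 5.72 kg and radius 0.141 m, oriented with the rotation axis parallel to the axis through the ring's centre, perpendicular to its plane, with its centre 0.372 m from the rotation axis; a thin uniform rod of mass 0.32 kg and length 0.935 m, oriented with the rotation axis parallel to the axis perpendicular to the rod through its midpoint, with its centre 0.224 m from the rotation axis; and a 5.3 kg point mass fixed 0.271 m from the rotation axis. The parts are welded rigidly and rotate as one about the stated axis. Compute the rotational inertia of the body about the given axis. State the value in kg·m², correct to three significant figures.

1.33

Thin ring: I_cm = MR² = (5.72)(0.141)² = 0.11372 kg·m²; centre at d = 0.372 m, so the parallel axis theorem gives I = 0.11372 + (5.72)(0.372)² = 0.90528 kg·m².
Thin rod: I_cm = (1/12)ML² = (1/12)(0.32)(0.935)² = 0.023313 kg·m²; centre at d = 0.224 m, so the parallel axis theorem gives I = 0.023313 + (0.32)(0.224)² = 0.039369 kg·m².
Point mass: I_cm = 0; centre at d = 0.271 m, so the parallel axis theorem gives I = 0 + (5.3)(0.271)² = 0.38924 kg·m².
Total I = 0.90528 + 0.039369 + 0.38924 = 1.3339 kg·m².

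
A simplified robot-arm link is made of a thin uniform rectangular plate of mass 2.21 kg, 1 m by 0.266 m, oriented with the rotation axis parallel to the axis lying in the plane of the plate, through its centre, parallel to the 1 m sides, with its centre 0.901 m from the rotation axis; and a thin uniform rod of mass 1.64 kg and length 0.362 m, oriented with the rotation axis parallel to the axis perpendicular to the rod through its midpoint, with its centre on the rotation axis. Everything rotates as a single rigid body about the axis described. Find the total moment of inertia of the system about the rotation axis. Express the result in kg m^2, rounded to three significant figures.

1.83

Rectangular plate: I_cm = (1/12)Mb² = (1/12)(2.21)(0.266)² = 0.013031 kg m^2; centre at d = 0.901 m, so the parallel axis theorem gives I = 0.013031 + (2.21)(0.901)² = 1.8071 kg m^2.
Thin rod: I_cm = (1/12)ML² = (1/12)(1.64)(0.362)² = 0.017909 kg m^2; axis through the centre, so I = 0.017909 kg m^2.
Total I = 1.8071 + 0.017909 = 1.825 kg m^2.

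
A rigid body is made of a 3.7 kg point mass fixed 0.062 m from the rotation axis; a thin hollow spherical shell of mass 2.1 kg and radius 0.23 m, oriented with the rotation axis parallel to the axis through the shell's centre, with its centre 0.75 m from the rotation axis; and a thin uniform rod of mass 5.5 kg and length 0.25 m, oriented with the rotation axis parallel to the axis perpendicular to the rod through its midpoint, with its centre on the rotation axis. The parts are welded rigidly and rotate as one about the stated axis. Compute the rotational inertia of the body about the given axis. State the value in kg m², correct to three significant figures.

Point mass: I_cm = 0; centre at d = 0.062 m, so I = I_cm + Md² gives I = 0 + (3.7)(0.062)² = 0.014223 kg m².
Spherical shell: I_cm = (2/3)MR² = (2/3)(2.1)(0.23)² = 0.07406 kg m²; centre at d = 0.75 m, so I = I_cm + Md² gives I = 0.07406 + (2.1)(0.75)² = 1.2553 kg m².
Thin rod: I_cm = (1/12)ML² = (1/12)(5.5)(0.25)² = 0.028646 kg m²; axis through the centre, so I = 0.028646 kg m².
Total I = 0.014223 + 1.2553 + 0.028646 = 1.2982 kg m².

1.30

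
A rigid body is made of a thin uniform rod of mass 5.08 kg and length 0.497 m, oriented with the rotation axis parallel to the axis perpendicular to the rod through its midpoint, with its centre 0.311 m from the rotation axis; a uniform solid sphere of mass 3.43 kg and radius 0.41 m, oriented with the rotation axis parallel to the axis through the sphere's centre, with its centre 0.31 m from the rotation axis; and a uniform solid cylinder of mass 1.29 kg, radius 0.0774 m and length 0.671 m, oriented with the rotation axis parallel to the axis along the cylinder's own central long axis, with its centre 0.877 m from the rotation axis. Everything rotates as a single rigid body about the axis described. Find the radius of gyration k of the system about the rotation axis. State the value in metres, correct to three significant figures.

0.469

Thin rod: I_cm = (1/12)ML² = (1/12)(5.08)(0.497)² = 0.10457 kg m^2; centre at d = 0.311 m, so I = I_cm + Md² gives I = 0.10457 + (5.08)(0.311)² = 0.59591 kg m^2.
Solid sphere: I_cm = (2/5)MR² = (2/5)(3.43)(0.41)² = 0.23063 kg m^2; centre at d = 0.31 m, so I = I_cm + Md² gives I = 0.23063 + (3.43)(0.31)² = 0.56026 kg m^2.
Solid cylinder: I_cm = (1/2)MR² = (1/2)(1.29)(0.0774)² = 0.003864 kg m^2; centre at d = 0.877 m, so I = I_cm + Md² gives I = 0.003864 + (1.29)(0.877)² = 0.99604 kg m^2.
Total I = 2.1522 kg m^2; total mass M = 9.8 kg.
k = √(I/M) = √(2.1522/9.8) = 0.46863 m.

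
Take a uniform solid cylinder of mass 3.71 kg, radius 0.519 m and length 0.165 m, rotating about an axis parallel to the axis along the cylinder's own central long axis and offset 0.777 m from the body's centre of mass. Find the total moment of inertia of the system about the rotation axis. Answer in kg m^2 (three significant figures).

2.74

I_cm = (1/2)MR² = (1/2)(3.71)(0.519)² = 0.49966 kg m^2; centre at d = 0.777 m, so the parallel axis theorem gives I = 0.49966 + (3.71)(0.777)² = 2.7395 kg m^2.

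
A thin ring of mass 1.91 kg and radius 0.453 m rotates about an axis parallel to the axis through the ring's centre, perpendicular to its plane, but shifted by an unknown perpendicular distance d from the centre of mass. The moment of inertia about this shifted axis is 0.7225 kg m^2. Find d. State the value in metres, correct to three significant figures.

About the centre-of-mass axis, I_cm = MR² = (1.91)(0.453)² = 0.39195 kg m^2.
Parallel axis theorem: I = I_cm + Md², so Md² = 0.7225 − 0.39195 = 0.33055 kg m^2.
d = √(0.33055 / 1.91) = 0.41601 m.

0.416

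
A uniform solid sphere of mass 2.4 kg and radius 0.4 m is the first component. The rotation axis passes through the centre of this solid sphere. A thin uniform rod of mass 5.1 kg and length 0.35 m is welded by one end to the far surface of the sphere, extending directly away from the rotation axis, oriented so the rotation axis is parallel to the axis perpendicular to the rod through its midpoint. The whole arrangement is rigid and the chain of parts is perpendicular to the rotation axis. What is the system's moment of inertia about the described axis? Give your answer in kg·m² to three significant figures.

Solid sphere: I_cm = (2/5)MR² = (2/5)(2.4)(0.4)² = 0.1536 kg·m²; axis through the centre, so I = 0.1536 kg·m².
Thin rod: I_cm = (1/12)ML² = (1/12)(5.1)(0.35)² = 0.052062 kg·m²; centre at d = 0.4 + 0.175 = 0.575 m, so the parallel axis theorem gives I = 0.052062 + (5.1)(0.575)² = 1.7382 kg·m².
Total I = 0.1536 + 1.7382 = 1.8918 kg·m².

1.89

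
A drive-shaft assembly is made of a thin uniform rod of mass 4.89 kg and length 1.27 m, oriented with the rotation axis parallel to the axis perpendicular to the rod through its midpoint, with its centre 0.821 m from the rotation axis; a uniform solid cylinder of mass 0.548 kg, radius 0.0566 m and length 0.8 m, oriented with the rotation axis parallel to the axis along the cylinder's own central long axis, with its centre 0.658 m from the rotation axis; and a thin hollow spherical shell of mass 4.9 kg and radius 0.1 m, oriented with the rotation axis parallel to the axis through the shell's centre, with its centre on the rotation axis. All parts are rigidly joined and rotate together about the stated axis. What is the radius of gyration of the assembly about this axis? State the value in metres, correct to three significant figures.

0.639

Thin rod: I_cm = (1/12)ML² = (1/12)(4.89)(1.27)² = 0.65726 kg m²; centre at d = 0.821 m, so the parallel axis theorem gives I = 0.65726 + (4.89)(0.821)² = 3.9533 kg m².
Solid cylinder: I_cm = (1/2)MR² = (1/2)(0.548)(0.0566)² = 0.00087778 kg m²; centre at d = 0.658 m, so the parallel axis theorem gives I = 0.00087778 + (0.548)(0.658)² = 0.23814 kg m².
Spherical shell: I_cm = (2/3)MR² = (2/3)(4.9)(0.1)² = 0.032667 kg m²; axis through the centre, so I = 0.032667 kg m².
Total I = 4.2241 kg m²; total mass M = 10.338 kg.
k = √(I/M) = √(4.2241/10.338) = 0.63922 m.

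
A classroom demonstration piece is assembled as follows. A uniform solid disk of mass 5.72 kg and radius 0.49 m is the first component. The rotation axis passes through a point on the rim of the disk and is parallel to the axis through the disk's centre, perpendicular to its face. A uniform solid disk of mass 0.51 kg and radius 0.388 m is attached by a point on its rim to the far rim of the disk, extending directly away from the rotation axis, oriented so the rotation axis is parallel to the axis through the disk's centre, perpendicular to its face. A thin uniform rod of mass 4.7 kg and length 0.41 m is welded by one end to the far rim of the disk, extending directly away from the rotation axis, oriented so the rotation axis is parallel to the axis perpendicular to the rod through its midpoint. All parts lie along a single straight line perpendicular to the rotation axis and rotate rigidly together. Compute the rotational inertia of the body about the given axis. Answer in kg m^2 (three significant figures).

Solid disk: I_cm = (1/2)MR² = (1/2)(5.72)(0.49)² = 0.68669 kg m^2; centre at d = 0.49 m, so I = I_cm + Md² gives I = 0.68669 + (5.72)(0.49)² = 2.0601 kg m^2.
Solid disk: I_cm = (1/2)MR² = (1/2)(0.51)(0.388)² = 0.038389 kg m^2; centre at d = 0.49 + 0.49 + 0.388 = 1.368 m, so I = I_cm + Md² gives I = 0.038389 + (0.51)(1.368)² = 0.99281 kg m^2.
Thin rod: I_cm = (1/12)ML² = (1/12)(4.7)(0.41)² = 0.065839 kg m^2; centre at d = 0.49 + 0.49 + 0.388 + 0.388 + 0.205 = 1.961 m, so I = I_cm + Md² gives I = 0.065839 + (4.7)(1.961)² = 18.14 kg m^2.
Total I = 2.0601 + 0.99281 + 18.14 = 21.193 kg m^2.

21.2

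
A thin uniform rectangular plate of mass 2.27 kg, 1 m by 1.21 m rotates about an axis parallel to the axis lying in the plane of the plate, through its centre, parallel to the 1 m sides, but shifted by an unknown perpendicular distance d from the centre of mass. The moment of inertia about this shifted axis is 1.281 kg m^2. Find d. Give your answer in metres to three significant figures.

0.665

About the centre-of-mass axis, I_cm = (1/12)Mb² = (1/12)(2.27)(1.21)² = 0.27696 kg m^2.
Parallel axis theorem: I = I_cm + Md², so Md² = 1.281 − 0.27696 = 1.004 kg m^2.
d = √(1.004 / 2.27) = 0.66506 m.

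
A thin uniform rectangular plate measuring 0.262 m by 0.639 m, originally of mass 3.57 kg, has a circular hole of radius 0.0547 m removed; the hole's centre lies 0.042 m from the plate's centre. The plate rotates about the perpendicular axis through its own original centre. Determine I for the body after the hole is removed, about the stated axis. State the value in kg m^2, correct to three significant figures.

Unpierced body about its centre: I₀ = (1/12)M(a²+b²) = (1/12)(3.57)[(0.262)² + (0.639)²] = 0.1419 kg m^2.
The removed disk has mass m = M·πr²/(ab) = (3.57)·π(0.0547)²/(0.262·0.639) = 0.20044 kg (same uniform areal density).
Its moment of inertia about the rotation axis (parallel-axis theorem): I_hole = (1/2)mr² + md² = (1/2)(0.20044)(0.0547)² + (0.20044)(0.042)² = 0.00065345 kg m^2.
Treating the hole as negative mass, I = I₀ − I_hole = 0.1419 − 0.00065345 = 0.14124 kg m^2.

0.141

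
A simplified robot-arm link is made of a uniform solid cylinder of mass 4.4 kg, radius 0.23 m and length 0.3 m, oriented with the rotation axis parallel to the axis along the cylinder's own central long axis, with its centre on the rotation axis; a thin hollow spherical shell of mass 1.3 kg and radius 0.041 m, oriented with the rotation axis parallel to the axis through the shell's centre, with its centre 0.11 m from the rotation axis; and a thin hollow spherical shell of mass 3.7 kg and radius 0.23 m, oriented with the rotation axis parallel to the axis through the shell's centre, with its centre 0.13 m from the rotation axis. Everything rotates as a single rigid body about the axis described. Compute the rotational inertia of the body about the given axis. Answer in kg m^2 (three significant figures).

0.327

Solid cylinder: I_cm = (1/2)MR² = (1/2)(4.4)(0.23)² = 0.11638 kg m^2; axis through the centre, so I = 0.11638 kg m^2.
Spherical shell: I_cm = (2/3)MR² = (2/3)(1.3)(0.041)² = 0.0014569 kg m^2; centre at d = 0.11 m, so I = I_cm + Md² gives I = 0.0014569 + (1.3)(0.11)² = 0.017187 kg m^2.
Spherical shell: I_cm = (2/3)MR² = (2/3)(3.7)(0.23)² = 0.13049 kg m^2; centre at d = 0.13 m, so I = I_cm + Md² gives I = 0.13049 + (3.7)(0.13)² = 0.19302 kg m^2.
Total I = 0.11638 + 0.017187 + 0.19302 = 0.32658 kg m^2.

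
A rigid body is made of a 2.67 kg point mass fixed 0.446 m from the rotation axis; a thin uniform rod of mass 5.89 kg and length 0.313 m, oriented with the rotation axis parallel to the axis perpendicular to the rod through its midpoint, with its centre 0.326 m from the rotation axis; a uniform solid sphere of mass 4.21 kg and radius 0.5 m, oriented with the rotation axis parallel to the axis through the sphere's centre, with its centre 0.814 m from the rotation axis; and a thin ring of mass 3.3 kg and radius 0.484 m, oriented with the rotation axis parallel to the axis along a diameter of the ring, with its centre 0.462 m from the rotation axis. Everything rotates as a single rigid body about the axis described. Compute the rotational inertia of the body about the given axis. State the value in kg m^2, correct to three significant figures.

5.51

Point mass: I_cm = 0; centre at d = 0.446 m, so the parallel axis theorem gives I = 0 + (2.67)(0.446)² = 0.53111 kg m^2.
Thin rod: I_cm = (1/12)ML² = (1/12)(5.89)(0.313)² = 0.048086 kg m^2; centre at d = 0.326 m, so the parallel axis theorem gives I = 0.048086 + (5.89)(0.326)² = 0.67405 kg m^2.
Solid sphere: I_cm = (2/5)MR² = (2/5)(4.21)(0.5)² = 0.421 kg m^2; centre at d = 0.814 m, so the parallel axis theorem gives I = 0.421 + (4.21)(0.814)² = 3.2105 kg m^2.
Thin ring: I_cm = (1/2)MR² = (1/2)(3.3)(0.484)² = 0.38652 kg m^2; centre at d = 0.462 m, so the parallel axis theorem gives I = 0.38652 + (3.3)(0.462)² = 1.0909 kg m^2.
Total I = 0.53111 + 0.67405 + 3.2105 + 1.0909 = 5.5066 kg m^2.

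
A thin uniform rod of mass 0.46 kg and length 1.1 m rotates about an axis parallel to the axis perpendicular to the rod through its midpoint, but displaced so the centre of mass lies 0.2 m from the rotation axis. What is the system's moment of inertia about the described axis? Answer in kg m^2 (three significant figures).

0.0648

I_cm = (1/12)ML² = (1/12)(0.46)(1.1)² = 0.046383 kg m^2; centre at d = 0.2 m, so the parallel axis theorem gives I = 0.046383 + (0.46)(0.2)² = 0.064783 kg m^2.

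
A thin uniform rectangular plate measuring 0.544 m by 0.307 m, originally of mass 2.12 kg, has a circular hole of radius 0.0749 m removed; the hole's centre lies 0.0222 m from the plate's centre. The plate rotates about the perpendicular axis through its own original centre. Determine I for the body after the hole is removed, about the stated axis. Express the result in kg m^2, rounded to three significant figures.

Unpierced body about its centre: I₀ = (1/12)M(a²+b²) = (1/12)(2.12)[(0.544)² + (0.307)²] = 0.068933 kg m^2.
The removed disk has mass m = M·πr²/(ab) = (2.12)·π(0.0749)²/(0.544·0.307) = 0.22372 kg (same uniform areal density).
Its moment of inertia about the rotation axis (parallel-axis theorem): I_hole = (1/2)mr² + md² = (1/2)(0.22372)(0.0749)² + (0.22372)(0.0222)² = 0.00073781 kg m^2.
Treating the hole as negative mass, I = I₀ − I_hole = 0.068933 − 0.00073781 = 0.068195 kg m^2.

0.0682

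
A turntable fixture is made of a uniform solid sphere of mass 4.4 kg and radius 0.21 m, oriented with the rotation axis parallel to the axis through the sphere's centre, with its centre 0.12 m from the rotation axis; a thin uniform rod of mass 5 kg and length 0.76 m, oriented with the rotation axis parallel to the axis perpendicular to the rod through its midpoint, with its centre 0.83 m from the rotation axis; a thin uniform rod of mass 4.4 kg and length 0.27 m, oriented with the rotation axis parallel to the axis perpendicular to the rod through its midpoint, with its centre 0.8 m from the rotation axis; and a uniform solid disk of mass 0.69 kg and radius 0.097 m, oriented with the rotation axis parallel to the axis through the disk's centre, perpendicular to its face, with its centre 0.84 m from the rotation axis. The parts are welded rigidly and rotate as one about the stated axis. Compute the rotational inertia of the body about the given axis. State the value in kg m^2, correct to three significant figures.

7.16

Solid sphere: I_cm = (2/5)MR² = (2/5)(4.4)(0.21)² = 0.077616 kg m^2; centre at d = 0.12 m, so the parallel axis theorem gives I = 0.077616 + (4.4)(0.12)² = 0.14098 kg m^2.
Thin rod: I_cm = (1/12)ML² = (1/12)(5)(0.76)² = 0.24067 kg m^2; centre at d = 0.83 m, so the parallel axis theorem gives I = 0.24067 + (5)(0.83)² = 3.6852 kg m^2.
Thin rod: I_cm = (1/12)ML² = (1/12)(4.4)(0.27)² = 0.02673 kg m^2; centre at d = 0.8 m, so the parallel axis theorem gives I = 0.02673 + (4.4)(0.8)² = 2.8427 kg m^2.
Solid disk: I_cm = (1/2)MR² = (1/2)(0.69)(0.097)² = 0.0032461 kg m^2; centre at d = 0.84 m, so the parallel axis theorem gives I = 0.0032461 + (0.69)(0.84)² = 0.49011 kg m^2.
Total I = 0.14098 + 3.6852 + 2.8427 + 0.49011 = 7.159 kg m^2.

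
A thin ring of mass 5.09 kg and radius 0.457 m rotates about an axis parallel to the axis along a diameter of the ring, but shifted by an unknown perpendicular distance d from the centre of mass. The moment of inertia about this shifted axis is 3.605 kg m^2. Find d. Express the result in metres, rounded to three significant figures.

0.777

About the centre-of-mass axis, I_cm = (1/2)MR² = (1/2)(5.09)(0.457)² = 0.53152 kg m^2.
Parallel axis theorem: I = I_cm + Md², so Md² = 3.605 − 0.53152 = 3.0735 kg m^2.
d = √(3.0735 / 5.09) = 0.77706 m.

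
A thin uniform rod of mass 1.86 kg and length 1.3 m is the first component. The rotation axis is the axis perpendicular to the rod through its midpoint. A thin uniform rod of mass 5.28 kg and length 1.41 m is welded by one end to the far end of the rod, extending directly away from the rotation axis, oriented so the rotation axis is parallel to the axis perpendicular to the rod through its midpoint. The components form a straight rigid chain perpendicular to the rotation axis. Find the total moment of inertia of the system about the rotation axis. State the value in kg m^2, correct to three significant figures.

Thin rod: I_cm = (1/12)ML² = (1/12)(1.86)(1.3)² = 0.26195 kg m^2; axis through the centre, so I = 0.26195 kg m^2.
Thin rod: I_cm = (1/12)ML² = (1/12)(5.28)(1.41)² = 0.87476 kg m^2; centre at d = 0.65 + 0.705 = 1.355 m, so I = I_cm + Md² gives I = 0.87476 + (5.28)(1.355)² = 10.569 kg m^2.
Total I = 0.26195 + 10.569 = 10.831 kg m^2.

10.8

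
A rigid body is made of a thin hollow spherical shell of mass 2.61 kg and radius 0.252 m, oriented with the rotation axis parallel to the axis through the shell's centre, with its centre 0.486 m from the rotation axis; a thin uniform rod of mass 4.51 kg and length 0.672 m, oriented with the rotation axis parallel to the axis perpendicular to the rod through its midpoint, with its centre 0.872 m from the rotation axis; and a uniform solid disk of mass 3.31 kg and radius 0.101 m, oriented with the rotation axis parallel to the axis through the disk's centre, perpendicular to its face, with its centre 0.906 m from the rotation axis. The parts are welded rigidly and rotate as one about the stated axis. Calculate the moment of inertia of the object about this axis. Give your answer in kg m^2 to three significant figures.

7.06

Spherical shell: I_cm = (2/3)MR² = (2/3)(2.61)(0.252)² = 0.1105 kg m^2; centre at d = 0.486 m, so I = I_cm + Md² gives I = 0.1105 + (2.61)(0.486)² = 0.72697 kg m^2.
Thin rod: I_cm = (1/12)ML² = (1/12)(4.51)(0.672)² = 0.16972 kg m^2; centre at d = 0.872 m, so I = I_cm + Md² gives I = 0.16972 + (4.51)(0.872)² = 3.5991 kg m^2.
Solid disk: I_cm = (1/2)MR² = (1/2)(3.31)(0.101)² = 0.016883 kg m^2; centre at d = 0.906 m, so I = I_cm + Md² gives I = 0.016883 + (3.31)(0.906)² = 2.7338 kg m^2.
Total I = 0.72697 + 3.5991 + 2.7338 = 7.0599 kg m^2.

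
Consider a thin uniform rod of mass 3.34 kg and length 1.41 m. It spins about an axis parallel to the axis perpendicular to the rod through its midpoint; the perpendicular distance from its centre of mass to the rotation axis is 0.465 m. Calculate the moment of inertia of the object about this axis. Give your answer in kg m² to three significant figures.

I_cm = (1/12)ML² = (1/12)(3.34)(1.41)² = 0.55335 kg m²; centre at d = 0.465 m, so the parallel axis theorem gives I = 0.55335 + (3.34)(0.465)² = 1.2755 kg m².

1.28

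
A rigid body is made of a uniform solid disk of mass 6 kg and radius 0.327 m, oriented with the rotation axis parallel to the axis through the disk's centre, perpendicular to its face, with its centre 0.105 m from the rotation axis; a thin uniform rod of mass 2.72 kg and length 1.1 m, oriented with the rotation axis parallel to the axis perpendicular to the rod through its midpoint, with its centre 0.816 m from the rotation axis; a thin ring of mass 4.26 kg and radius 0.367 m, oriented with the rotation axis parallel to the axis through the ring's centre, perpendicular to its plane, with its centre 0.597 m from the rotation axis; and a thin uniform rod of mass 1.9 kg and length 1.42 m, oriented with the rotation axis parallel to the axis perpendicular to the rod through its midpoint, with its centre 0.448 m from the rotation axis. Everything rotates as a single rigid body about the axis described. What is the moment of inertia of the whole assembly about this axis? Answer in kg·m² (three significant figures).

5.27

Solid disk: I_cm = (1/2)MR² = (1/2)(6)(0.327)² = 0.32079 kg·m²; centre at d = 0.105 m, so I = I_cm + Md² gives I = 0.32079 + (6)(0.105)² = 0.38694 kg·m².
Thin rod: I_cm = (1/12)ML² = (1/12)(2.72)(1.1)² = 0.27427 kg·m²; centre at d = 0.816 m, so I = I_cm + Md² gives I = 0.27427 + (2.72)(0.816)² = 2.0854 kg·m².
Thin ring: I_cm = MR² = (4.26)(0.367)² = 0.57378 kg·m²; centre at d = 0.597 m, so I = I_cm + Md² gives I = 0.57378 + (4.26)(0.597)² = 2.0921 kg·m².
Thin rod: I_cm = (1/12)ML² = (1/12)(1.9)(1.42)² = 0.31926 kg·m²; centre at d = 0.448 m, so I = I_cm + Md² gives I = 0.31926 + (1.9)(0.448)² = 0.7006 kg·m².
Total I = 0.38694 + 2.0854 + 2.0921 + 0.7006 = 5.265 kg·m².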